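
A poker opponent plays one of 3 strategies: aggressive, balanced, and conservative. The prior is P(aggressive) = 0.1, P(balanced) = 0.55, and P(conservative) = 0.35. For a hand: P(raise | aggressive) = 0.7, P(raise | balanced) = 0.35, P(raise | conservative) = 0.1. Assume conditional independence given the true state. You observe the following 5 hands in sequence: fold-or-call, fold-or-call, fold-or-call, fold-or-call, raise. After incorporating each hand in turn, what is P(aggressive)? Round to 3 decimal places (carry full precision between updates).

Apply Bayes' rule sequentially, carrying P(aggressive) forward.
After 'fold-or-call': normaliser = 0.3·0.1000 + 0.65·0.5500 + 0.9·0.3500; P(aggressive) ≈ 0.0427, P(balanced) ≈ 0.5089, P(conservative) ≈ 0.4484
After 'fold-or-call': normaliser = 0.3·0.0427 + 0.65·0.5089 + 0.9·0.4484; P(aggressive) ≈ 0.0171, P(balanced) ≈ 0.4427, P(conservative) ≈ 0.5401
After 'fold-or-call': normaliser = 0.3·0.0171 + 0.65·0.4427 + 0.9·0.5401; P(aggressive) ≈ 0.0066, P(balanced) ≈ 0.3694, P(conservative) ≈ 0.6240
After 'fold-or-call': normaliser = 0.3·0.0066 + 0.65·0.3694 + 0.9·0.6240; P(aggressive) ≈ 0.0025, P(balanced) ≈ 0.2988, P(conservative) ≈ 0.6988
After 'raise': normaliser = 0.7·0.0025 + 0.35·0.2988 + 0.1·0.6988; P(aggressive) ≈ 0.0098, P(balanced) ≈ 0.5936, P(conservative) ≈ 0.3967

0.010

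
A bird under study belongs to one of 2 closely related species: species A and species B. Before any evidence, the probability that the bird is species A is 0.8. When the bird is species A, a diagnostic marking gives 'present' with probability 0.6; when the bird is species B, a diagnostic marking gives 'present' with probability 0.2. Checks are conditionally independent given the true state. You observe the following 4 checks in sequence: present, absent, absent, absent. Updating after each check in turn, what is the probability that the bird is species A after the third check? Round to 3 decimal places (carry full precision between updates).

After 'present': P(species A) = 0.6·0.8000 / (0.6·0.8000 + 0.2·0.2000) ≈ 0.9231
After 'absent': P(species A) = 0.4·0.9231 / (0.4·0.9231 + 0.8·0.0769) ≈ 0.8571
After 'absent': P(species A) = 0.4·0.8571 / (0.4·0.8571 + 0.8·0.1429) ≈ 0.7500

0.750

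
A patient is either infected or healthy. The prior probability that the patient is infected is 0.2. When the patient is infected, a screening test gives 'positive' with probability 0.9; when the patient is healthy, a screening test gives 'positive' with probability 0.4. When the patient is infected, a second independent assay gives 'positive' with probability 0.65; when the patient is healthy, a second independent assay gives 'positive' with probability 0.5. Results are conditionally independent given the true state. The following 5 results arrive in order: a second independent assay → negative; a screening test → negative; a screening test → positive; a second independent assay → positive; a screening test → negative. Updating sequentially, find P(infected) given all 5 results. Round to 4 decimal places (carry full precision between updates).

After a second independent assay='negative': P(infected) = 0.35·0.2000 / (0.35·0.2000 + 0.5·0.8000) ≈ 0.1489
After a screening test='negative': P(infected) = 0.1·0.1489 / (0.1·0.1489 + 0.6·0.8511) ≈ 0.0283
After a screening test='positive': P(infected) = 0.9·0.0283 / (0.9·0.0283 + 0.4·0.9717) ≈ 0.0616
After a second independent assay='positive': P(infected) = 0.65·0.0616 / (0.65·0.0616 + 0.5·0.9384) ≈ 0.0786
After a screening test='negative': P(infected) = 0.1·0.0786 / (0.1·0.0786 + 0.6·0.9214) ≈ 0.0140

0.0140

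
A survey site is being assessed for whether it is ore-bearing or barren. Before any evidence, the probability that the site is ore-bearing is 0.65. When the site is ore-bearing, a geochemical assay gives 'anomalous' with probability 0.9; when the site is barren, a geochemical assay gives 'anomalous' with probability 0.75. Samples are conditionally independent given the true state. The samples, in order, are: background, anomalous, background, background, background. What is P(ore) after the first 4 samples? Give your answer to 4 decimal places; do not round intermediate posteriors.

0.1248

Each posterior becomes the prior for the next update.
After 'background': P(ore) = 0.1·0.6500 / (0.1·0.6500 + 0.25·0.3500) ≈ 0.4262
After 'anomalous': P(ore) = 0.9·0.4262 / (0.9·0.4262 + 0.75·0.5738) ≈ 0.4713
After 'background': P(ore) = 0.1·0.4713 / (0.1·0.4713 + 0.25·0.5287) ≈ 0.2628
After 'background': P(ore) = 0.1·0.2628 / (0.1·0.2628 + 0.25·0.7372) ≈ 0.1248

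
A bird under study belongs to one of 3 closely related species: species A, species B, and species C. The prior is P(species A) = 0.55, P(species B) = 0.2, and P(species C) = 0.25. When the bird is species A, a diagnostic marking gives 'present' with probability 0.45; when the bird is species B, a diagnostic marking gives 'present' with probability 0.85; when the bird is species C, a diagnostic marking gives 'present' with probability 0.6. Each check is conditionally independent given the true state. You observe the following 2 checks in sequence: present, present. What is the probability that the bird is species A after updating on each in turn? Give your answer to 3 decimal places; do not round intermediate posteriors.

0.322

Each posterior becomes the prior for the next update.
After 'present': normaliser = 0.45·0.5500 + 0.85·0.2000 + 0.6·0.2500; P(species A) ≈ 0.4361, P(species B) ≈ 0.2996, P(species C) ≈ 0.2643
After 'present': normaliser = 0.45·0.4361 + 0.85·0.2996 + 0.6·0.2643; P(species A) ≈ 0.3220, P(species B) ≈ 0.4178, P(species C) ≈ 0.2602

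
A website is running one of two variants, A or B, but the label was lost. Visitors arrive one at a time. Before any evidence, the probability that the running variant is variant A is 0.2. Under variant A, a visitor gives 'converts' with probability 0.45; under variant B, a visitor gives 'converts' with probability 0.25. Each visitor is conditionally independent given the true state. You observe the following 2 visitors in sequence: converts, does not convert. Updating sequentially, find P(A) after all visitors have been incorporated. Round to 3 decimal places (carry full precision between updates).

After 'converts': P(A) = 0.45·0.2000 / (0.45·0.2000 + 0.25·0.8000) ≈ 0.3103
After 'does not convert': P(A) = 0.55·0.3103 / (0.55·0.3103 + 0.75·0.6897) ≈ 0.2481

0.248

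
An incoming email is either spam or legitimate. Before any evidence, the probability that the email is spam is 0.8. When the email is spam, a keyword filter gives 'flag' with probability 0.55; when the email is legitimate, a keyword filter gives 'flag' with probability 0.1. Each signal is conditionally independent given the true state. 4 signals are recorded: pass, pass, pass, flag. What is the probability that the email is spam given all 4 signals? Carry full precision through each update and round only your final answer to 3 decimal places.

After 'pass': P(spam) = 0.45·0.8000 / (0.45·0.8000 + 0.9·0.2000) ≈ 0.6667
After 'pass': P(spam) = 0.45·0.6667 / (0.45·0.6667 + 0.9·0.3333) ≈ 0.5000
After 'pass': P(spam) = 0.45·0.5000 / (0.45·0.5000 + 0.9·0.5000) ≈ 0.3333
After 'flag': P(spam) = 0.55·0.3333 / (0.55·0.3333 + 0.1·0.6667) ≈ 0.7333

0.733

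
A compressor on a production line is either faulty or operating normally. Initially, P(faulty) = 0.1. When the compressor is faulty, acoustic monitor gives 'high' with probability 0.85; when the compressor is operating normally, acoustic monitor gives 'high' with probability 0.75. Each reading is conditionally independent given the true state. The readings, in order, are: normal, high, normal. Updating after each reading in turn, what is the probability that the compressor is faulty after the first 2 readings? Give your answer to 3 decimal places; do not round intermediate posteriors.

After 'normal': P(faulty) = 0.15·0.1000 / (0.15·0.1000 + 0.25·0.9000) ≈ 0.0625
After 'high': P(faulty) = 0.85·0.0625 / (0.85·0.0625 + 0.75·0.9375) ≈ 0.0702

0.070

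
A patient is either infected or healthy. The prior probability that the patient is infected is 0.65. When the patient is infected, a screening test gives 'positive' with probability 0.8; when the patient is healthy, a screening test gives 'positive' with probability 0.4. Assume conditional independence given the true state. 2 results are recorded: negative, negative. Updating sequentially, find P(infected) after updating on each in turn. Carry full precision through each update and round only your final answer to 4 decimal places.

0.1711

After 'negative': P(infected) = 0.2·0.6500 / (0.2·0.6500 + 0.6·0.3500) ≈ 0.3824
After 'negative': P(infected) = 0.2·0.3824 / (0.2·0.3824 + 0.6·0.6176) ≈ 0.1711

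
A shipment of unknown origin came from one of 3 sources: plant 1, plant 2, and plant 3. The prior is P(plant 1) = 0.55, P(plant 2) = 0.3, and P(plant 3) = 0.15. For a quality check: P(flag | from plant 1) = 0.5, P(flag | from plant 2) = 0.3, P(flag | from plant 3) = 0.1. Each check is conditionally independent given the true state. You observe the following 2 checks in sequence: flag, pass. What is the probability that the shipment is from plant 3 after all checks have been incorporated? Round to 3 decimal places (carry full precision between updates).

After 'flag': normaliser = 0.5·0.5500 + 0.3·0.3000 + 0.1·0.1500; P(plant 1) ≈ 0.7237, P(plant 2) ≈ 0.2368, P(plant 3) ≈ 0.0395
After 'pass': normaliser = 0.5·0.7237 + 0.7·0.2368 + 0.9·0.0395; P(plant 1) ≈ 0.6425, P(plant 2) ≈ 0.2944, P(plant 3) ≈ 0.0631

0.063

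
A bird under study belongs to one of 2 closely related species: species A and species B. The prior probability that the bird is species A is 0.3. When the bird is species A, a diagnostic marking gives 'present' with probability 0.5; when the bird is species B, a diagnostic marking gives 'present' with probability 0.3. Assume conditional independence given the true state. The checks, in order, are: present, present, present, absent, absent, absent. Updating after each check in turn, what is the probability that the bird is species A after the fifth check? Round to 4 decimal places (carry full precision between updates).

0.5031

Each posterior becomes the prior for the next update.
After 'present': P(species A) = 0.5·0.3000 / (0.5·0.3000 + 0.3·0.7000) ≈ 0.4167
After 'present': P(species A) = 0.5·0.4167 / (0.5·0.4167 + 0.3·0.5833) ≈ 0.5435
After 'present': P(species A) = 0.5·0.5435 / (0.5·0.5435 + 0.3·0.4565) ≈ 0.6649
After 'absent': P(species A) = 0.5·0.6649 / (0.5·0.6649 + 0.7·0.3351) ≈ 0.5863
After 'absent': P(species A) = 0.5·0.5863 / (0.5·0.5863 + 0.7·0.4137) ≈ 0.5031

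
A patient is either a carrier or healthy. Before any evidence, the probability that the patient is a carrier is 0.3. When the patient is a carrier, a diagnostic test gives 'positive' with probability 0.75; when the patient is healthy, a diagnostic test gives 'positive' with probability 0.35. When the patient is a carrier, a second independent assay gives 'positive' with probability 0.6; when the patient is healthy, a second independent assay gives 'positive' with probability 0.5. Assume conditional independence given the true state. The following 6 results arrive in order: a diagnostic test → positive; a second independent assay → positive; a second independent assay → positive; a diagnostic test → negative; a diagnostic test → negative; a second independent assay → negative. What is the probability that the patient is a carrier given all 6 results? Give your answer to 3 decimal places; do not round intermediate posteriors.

Each posterior becomes the prior for the next update.
After a diagnostic test='positive': P(carrier) = 0.75·0.3000 / (0.75·0.3000 + 0.35·0.7000) ≈ 0.4787
After a second independent assay='positive': P(carrier) = 0.6·0.4787 / (0.6·0.4787 + 0.5·0.5213) ≈ 0.5243
After a second independent assay='positive': P(carrier) = 0.6·0.5243 / (0.6·0.5243 + 0.5·0.4757) ≈ 0.5694
After a diagnostic test='negative': P(carrier) = 0.25·0.5694 / (0.25·0.5694 + 0.65·0.4306) ≈ 0.3371
After a diagnostic test='negative': P(carrier) = 0.25·0.3371 / (0.25·0.3371 + 0.65·0.6629) ≈ 0.1636
After a second independent assay='negative': P(carrier) = 0.4·0.1636 / (0.4·0.1636 + 0.5·0.8364) ≈ 0.1353

0.135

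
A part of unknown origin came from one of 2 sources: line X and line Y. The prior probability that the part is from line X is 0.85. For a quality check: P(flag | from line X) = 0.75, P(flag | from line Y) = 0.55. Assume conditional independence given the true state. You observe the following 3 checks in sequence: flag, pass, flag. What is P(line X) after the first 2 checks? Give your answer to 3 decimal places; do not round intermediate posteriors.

0.811

Each posterior becomes the prior for the next update.
After 'flag': P(line X) = 0.75·0.8500 / (0.75·0.8500 + 0.55·0.1500) ≈ 0.8854
After 'pass': P(line X) = 0.25·0.8854 / (0.25·0.8854 + 0.45·0.1146) ≈ 0.8111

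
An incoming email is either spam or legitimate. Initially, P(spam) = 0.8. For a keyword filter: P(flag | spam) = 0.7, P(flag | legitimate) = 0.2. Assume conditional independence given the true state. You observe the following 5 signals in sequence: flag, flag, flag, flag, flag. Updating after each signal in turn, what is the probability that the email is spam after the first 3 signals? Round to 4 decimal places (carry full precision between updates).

Apply Bayes' rule sequentially, carrying P(spam) forward.
After 'flag': P(spam) = 0.7·0.8000 / (0.7·0.8000 + 0.2·0.2000) ≈ 0.9333
After 'flag': P(spam) = 0.7·0.9333 / (0.7·0.9333 + 0.2·0.0667) ≈ 0.9800
After 'flag': P(spam) = 0.7·0.9800 / (0.7·0.9800 + 0.2·0.0200) ≈ 0.9942

0.9942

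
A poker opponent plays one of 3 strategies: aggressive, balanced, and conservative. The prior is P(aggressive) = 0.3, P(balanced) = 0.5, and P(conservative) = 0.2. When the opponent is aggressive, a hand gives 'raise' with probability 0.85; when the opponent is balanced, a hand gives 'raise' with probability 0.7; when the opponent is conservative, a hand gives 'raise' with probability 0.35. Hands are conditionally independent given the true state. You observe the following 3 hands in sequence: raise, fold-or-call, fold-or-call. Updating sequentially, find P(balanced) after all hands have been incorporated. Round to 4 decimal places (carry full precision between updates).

After 'raise': normaliser = 0.85·0.3000 + 0.7·0.5000 + 0.35·0.2000; P(aggressive) ≈ 0.3778, P(balanced) ≈ 0.5185, P(conservative) ≈ 0.1037
After 'fold-or-call': normaliser = 0.15·0.3778 + 0.3·0.5185 + 0.65·0.1037; P(aggressive) ≈ 0.2026, P(balanced) ≈ 0.5563, P(conservative) ≈ 0.2411
After 'fold-or-call': normaliser = 0.15·0.2026 + 0.3·0.5563 + 0.65·0.2411; P(aggressive) ≈ 0.0859, P(balanced) ≈ 0.4715, P(conservative) ≈ 0.4427

0.4715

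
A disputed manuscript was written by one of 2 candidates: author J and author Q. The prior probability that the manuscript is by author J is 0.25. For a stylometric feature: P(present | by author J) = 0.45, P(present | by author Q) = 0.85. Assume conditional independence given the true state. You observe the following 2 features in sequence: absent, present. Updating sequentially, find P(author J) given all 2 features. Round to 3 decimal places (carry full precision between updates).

0.393

After 'absent': P(author J) = 0.55·0.2500 / (0.55·0.2500 + 0.15·0.7500) ≈ 0.5500
After 'present': P(author J) = 0.45·0.5500 / (0.45·0.5500 + 0.85·0.4500) ≈ 0.3929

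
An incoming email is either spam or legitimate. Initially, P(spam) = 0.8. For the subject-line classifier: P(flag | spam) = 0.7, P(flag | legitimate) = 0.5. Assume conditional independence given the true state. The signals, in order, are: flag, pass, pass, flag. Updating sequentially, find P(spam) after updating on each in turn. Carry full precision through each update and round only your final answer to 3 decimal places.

After 'flag': P(spam) = 0.7·0.8000 / (0.7·0.8000 + 0.5·0.2000) ≈ 0.8485
After 'pass': P(spam) = 0.3·0.8485 / (0.3·0.8485 + 0.5·0.1515) ≈ 0.7706
After 'pass': P(spam) = 0.3·0.7706 / (0.3·0.7706 + 0.5·0.2294) ≈ 0.6684
After 'flag': P(spam) = 0.7·0.6684 / (0.7·0.6684 + 0.5·0.3316) ≈ 0.7384

0.738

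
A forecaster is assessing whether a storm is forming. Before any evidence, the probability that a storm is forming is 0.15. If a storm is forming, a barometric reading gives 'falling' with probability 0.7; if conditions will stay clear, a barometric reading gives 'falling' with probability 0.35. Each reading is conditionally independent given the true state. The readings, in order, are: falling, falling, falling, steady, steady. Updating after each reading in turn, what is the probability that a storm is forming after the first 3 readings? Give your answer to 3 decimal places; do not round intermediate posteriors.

0.585

After 'falling': P(storm) = 0.7·0.1500 / (0.7·0.1500 + 0.35·0.8500) ≈ 0.2609
After 'falling': P(storm) = 0.7·0.2609 / (0.7·0.2609 + 0.35·0.7391) ≈ 0.4138
After 'falling': P(storm) = 0.7·0.4138 / (0.7·0.4138 + 0.35·0.5862) ≈ 0.5854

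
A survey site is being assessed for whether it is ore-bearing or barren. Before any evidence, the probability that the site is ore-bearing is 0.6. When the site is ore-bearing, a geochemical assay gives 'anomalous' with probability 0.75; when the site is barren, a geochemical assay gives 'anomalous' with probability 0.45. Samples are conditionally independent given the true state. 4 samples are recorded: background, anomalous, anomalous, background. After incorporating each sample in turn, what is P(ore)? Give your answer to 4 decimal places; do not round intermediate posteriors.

Each posterior becomes the prior for the next update.
After 'background': P(ore) = 0.25·0.6000 / (0.25·0.6000 + 0.55·0.4000) ≈ 0.4054
After 'anomalous': P(ore) = 0.75·0.4054 / (0.75·0.4054 + 0.45·0.5946) ≈ 0.5319
After 'anomalous': P(ore) = 0.75·0.5319 / (0.75·0.5319 + 0.45·0.4681) ≈ 0.6545
After 'background': P(ore) = 0.25·0.6545 / (0.25·0.6545 + 0.55·0.3455) ≈ 0.4626

0.4626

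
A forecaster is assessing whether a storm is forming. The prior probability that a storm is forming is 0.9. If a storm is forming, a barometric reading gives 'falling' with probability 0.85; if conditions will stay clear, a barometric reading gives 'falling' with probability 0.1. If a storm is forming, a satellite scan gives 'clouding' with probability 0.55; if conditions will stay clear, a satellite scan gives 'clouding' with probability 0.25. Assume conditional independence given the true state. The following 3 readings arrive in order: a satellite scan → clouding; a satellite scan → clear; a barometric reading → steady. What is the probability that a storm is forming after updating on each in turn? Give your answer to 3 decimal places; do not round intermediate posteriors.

After a satellite scan='clouding': P(storm) = 0.55·0.9000 / (0.55·0.9000 + 0.25·0.1000) ≈ 0.9519
After a satellite scan='clear': P(storm) = 0.45·0.9519 / (0.45·0.9519 + 0.75·0.0481) ≈ 0.9224
After a barometric reading='steady': P(storm) = 0.15·0.9224 / (0.15·0.9224 + 0.9·0.0776) ≈ 0.6644

0.664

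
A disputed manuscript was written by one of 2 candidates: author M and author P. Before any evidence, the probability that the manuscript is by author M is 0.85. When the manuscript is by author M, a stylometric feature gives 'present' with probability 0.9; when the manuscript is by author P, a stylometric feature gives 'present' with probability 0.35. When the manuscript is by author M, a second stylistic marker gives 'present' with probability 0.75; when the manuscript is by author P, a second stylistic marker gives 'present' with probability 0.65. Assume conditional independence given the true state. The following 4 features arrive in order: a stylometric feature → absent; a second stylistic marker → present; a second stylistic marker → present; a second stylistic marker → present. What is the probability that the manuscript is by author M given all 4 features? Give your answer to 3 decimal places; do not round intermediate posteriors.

After a stylometric feature='absent': P(author M) = 0.1·0.8500 / (0.1·0.8500 + 0.65·0.1500) ≈ 0.4658
After a second stylistic marker='present': P(author M) = 0.75·0.4658 / (0.75·0.4658 + 0.65·0.5342) ≈ 0.5015
After a second stylistic marker='present': P(author M) = 0.75·0.5015 / (0.75·0.5015 + 0.65·0.4985) ≈ 0.5372
After a second stylistic marker='present': P(author M) = 0.75·0.5372 / (0.75·0.5372 + 0.65·0.4628) ≈ 0.5725

0.573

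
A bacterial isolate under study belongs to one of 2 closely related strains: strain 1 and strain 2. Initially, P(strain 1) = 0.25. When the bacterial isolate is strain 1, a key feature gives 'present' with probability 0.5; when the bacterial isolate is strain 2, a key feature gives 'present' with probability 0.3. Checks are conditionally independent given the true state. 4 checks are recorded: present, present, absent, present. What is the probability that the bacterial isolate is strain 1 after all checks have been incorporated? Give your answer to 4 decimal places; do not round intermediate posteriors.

0.5243

After 'present': P(strain 1) = 0.5·0.2500 / (0.5·0.2500 + 0.3·0.7500) ≈ 0.3571
After 'present': P(strain 1) = 0.5·0.3571 / (0.5·0.3571 + 0.3·0.6429) ≈ 0.4808
After 'absent': P(strain 1) = 0.5·0.4808 / (0.5·0.4808 + 0.7·0.5192) ≈ 0.3981
After 'present': P(strain 1) = 0.5·0.3981 / (0.5·0.3981 + 0.3·0.6019) ≈ 0.5243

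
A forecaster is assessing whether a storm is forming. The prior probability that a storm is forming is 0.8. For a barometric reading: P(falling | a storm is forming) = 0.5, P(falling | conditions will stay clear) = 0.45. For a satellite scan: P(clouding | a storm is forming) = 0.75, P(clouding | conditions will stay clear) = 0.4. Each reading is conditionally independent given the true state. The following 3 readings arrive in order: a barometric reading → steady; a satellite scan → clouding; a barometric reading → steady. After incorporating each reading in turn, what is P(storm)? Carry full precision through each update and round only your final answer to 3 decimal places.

0.861

After a barometric reading='steady': P(storm) = 0.5·0.8000 / (0.5·0.8000 + 0.55·0.2000) ≈ 0.7843
After a satellite scan='clouding': P(storm) = 0.75·0.7843 / (0.75·0.7843 + 0.4·0.2157) ≈ 0.8721
After a barometric reading='steady': P(storm) = 0.5·0.8721 / (0.5·0.8721 + 0.55·0.1279) ≈ 0.8611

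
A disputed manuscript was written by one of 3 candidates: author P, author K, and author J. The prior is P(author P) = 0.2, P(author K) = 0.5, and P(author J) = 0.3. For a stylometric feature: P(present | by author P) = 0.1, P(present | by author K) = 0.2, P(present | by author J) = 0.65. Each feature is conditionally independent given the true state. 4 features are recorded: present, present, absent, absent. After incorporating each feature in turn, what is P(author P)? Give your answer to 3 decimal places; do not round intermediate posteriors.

0.054

Each posterior becomes the prior for the next update.
After 'present': normaliser = 0.1·0.2000 + 0.2·0.5000 + 0.65·0.3000; P(author P) ≈ 0.0635, P(author K) ≈ 0.3175, P(author J) ≈ 0.6190
After 'present': normaliser = 0.1·0.0635 + 0.2·0.3175 + 0.65·0.6190; P(author P) ≈ 0.0134, P(author K) ≈ 0.1345, P(author J) ≈ 0.8521
After 'absent': normaliser = 0.9·0.0134 + 0.8·0.1345 + 0.35·0.8521; P(author P) ≈ 0.0290, P(author K) ≈ 0.2574, P(author J) ≈ 0.7137
After 'absent': normaliser = 0.9·0.0290 + 0.8·0.2574 + 0.35·0.7137; P(author P) ≈ 0.0541, P(author K) ≈ 0.4274, P(author J) ≈ 0.5185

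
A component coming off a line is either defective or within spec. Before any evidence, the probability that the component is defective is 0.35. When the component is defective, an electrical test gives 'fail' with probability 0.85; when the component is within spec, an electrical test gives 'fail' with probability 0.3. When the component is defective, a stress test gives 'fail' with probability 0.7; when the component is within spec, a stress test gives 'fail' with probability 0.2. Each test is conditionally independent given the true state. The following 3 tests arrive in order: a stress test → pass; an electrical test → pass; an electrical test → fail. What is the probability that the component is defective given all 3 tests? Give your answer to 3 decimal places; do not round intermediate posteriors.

0.109

After a stress test='pass': P(defective) = 0.3·0.3500 / (0.3·0.3500 + 0.8·0.6500) ≈ 0.1680
After an electrical test='pass': P(defective) = 0.15·0.1680 / (0.15·0.1680 + 0.7·0.8320) ≈ 0.0415
After an electrical test='fail': P(defective) = 0.85·0.0415 / (0.85·0.0415 + 0.3·0.9585) ≈ 0.1092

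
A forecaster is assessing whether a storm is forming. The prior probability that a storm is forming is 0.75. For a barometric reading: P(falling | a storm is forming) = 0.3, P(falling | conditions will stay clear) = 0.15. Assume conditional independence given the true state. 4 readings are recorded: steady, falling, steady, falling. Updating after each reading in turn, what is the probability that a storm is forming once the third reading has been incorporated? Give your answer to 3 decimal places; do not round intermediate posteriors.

0.803

Each posterior becomes the prior for the next update.
After 'steady': P(storm) = 0.7·0.7500 / (0.7·0.7500 + 0.85·0.2500) ≈ 0.7119
After 'falling': P(storm) = 0.3·0.7119 / (0.3·0.7119 + 0.15·0.2881) ≈ 0.8317
After 'steady': P(storm) = 0.7·0.8317 / (0.7·0.8317 + 0.85·0.1683) ≈ 0.8027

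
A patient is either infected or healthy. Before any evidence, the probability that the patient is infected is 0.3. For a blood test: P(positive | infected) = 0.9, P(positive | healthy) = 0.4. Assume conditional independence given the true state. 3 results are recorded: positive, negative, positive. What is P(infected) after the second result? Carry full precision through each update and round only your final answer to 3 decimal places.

After 'positive': P(infected) = 0.9·0.3000 / (0.9·0.3000 + 0.4·0.7000) ≈ 0.4909
After 'negative': P(infected) = 0.1·0.4909 / (0.1·0.4909 + 0.6·0.5091) ≈ 0.1385

0.138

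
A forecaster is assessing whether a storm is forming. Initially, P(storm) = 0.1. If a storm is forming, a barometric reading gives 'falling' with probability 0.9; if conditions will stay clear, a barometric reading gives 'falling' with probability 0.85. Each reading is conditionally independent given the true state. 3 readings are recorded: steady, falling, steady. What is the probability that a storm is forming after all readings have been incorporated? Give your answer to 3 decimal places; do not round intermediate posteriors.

Each posterior becomes the prior for the next update.
After 'steady': P(storm) = 0.1·0.1000 / (0.1·0.1000 + 0.15·0.9000) ≈ 0.0690
After 'falling': P(storm) = 0.9·0.0690 / (0.9·0.0690 + 0.85·0.9310) ≈ 0.0727
After 'steady': P(storm) = 0.1·0.0727 / (0.1·0.0727 + 0.15·0.9273) ≈ 0.0497

0.050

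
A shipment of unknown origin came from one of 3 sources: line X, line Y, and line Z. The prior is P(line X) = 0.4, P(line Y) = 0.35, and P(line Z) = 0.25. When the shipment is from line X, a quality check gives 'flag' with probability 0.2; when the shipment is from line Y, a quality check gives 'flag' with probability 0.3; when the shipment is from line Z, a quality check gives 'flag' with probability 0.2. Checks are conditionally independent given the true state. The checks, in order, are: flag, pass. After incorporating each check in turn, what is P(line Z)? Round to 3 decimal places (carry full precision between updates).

0.225

After 'flag': normaliser = 0.2·0.4000 + 0.3·0.3500 + 0.2·0.2500; P(line X) ≈ 0.3404, P(line Y) ≈ 0.4468, P(line Z) ≈ 0.2128
After 'pass': normaliser = 0.8·0.3404 + 0.7·0.4468 + 0.8·0.2128; P(line X) ≈ 0.3606, P(line Y) ≈ 0.4141, P(line Z) ≈ 0.2254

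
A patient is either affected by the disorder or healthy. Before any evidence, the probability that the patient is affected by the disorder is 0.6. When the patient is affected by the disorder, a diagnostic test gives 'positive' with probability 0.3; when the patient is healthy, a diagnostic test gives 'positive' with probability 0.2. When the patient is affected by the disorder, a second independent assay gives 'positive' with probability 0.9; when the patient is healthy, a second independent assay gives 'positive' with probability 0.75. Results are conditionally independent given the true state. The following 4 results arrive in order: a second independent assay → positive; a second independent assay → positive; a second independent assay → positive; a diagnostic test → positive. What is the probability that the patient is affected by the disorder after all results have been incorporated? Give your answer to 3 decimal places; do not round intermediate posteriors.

0.795

Each posterior becomes the prior for the next update.
After a second independent assay='positive': P(affected) = 0.9·0.6000 / (0.9·0.6000 + 0.75·0.4000) ≈ 0.6429
After a second independent assay='positive': P(affected) = 0.9·0.6429 / (0.9·0.6429 + 0.75·0.3571) ≈ 0.6835
After a second independent assay='positive': P(affected) = 0.9·0.6835 / (0.9·0.6835 + 0.75·0.3165) ≈ 0.7216
After a diagnostic test='positive': P(affected) = 0.3·0.7216 / (0.3·0.7216 + 0.2·0.2784) ≈ 0.7954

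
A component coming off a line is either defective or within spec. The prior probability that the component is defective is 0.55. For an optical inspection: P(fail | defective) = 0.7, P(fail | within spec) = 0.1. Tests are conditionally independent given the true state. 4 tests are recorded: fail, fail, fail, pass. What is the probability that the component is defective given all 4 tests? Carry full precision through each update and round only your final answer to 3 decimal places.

0.993

After 'fail': P(defective) = 0.7·0.5500 / (0.7·0.5500 + 0.1·0.4500) ≈ 0.8953
After 'fail': P(defective) = 0.7·0.8953 / (0.7·0.8953 + 0.1·0.1047) ≈ 0.9836
After 'fail': P(defective) = 0.7·0.9836 / (0.7·0.9836 + 0.1·0.0164) ≈ 0.9976
After 'pass': P(defective) = 0.3·0.9976 / (0.3·0.9976 + 0.9·0.0024) ≈ 0.9929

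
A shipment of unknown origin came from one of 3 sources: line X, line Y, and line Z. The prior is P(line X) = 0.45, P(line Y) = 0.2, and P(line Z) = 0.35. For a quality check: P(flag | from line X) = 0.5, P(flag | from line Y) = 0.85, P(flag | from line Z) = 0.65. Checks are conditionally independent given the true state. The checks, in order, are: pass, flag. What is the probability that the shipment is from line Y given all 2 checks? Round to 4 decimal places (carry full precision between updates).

0.1172

After 'pass': normaliser = 0.5·0.4500 + 0.15·0.2000 + 0.35·0.3500; P(line X) ≈ 0.5960, P(line Y) ≈ 0.0795, P(line Z) ≈ 0.3245
After 'flag': normaliser = 0.5·0.5960 + 0.85·0.0795 + 0.65·0.3245; P(line X) ≈ 0.5169, P(line Y) ≈ 0.1172, P(line Z) ≈ 0.3659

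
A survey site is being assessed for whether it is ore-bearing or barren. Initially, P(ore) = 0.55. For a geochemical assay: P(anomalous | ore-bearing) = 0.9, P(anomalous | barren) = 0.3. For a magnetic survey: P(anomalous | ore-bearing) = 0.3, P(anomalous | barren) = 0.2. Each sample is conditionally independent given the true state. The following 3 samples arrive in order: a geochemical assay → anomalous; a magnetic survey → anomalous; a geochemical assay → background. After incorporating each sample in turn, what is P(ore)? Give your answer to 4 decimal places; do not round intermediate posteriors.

After a geochemical assay='anomalous': P(ore) = 0.9·0.5500 / (0.9·0.5500 + 0.3·0.4500) ≈ 0.7857
After a magnetic survey='anomalous': P(ore) = 0.3·0.7857 / (0.3·0.7857 + 0.2·0.2143) ≈ 0.8462
After a geochemical assay='background': P(ore) = 0.1·0.8462 / (0.1·0.8462 + 0.7·0.1538) ≈ 0.4400

0.4400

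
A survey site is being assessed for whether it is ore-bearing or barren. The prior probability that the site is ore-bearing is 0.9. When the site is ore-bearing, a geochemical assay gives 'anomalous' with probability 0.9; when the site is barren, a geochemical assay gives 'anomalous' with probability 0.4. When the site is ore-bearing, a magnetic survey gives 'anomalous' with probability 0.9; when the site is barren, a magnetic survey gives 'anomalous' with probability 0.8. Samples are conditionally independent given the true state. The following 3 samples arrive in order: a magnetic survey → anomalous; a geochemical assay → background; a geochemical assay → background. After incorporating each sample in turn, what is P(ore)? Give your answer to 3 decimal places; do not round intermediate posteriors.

0.220

After a magnetic survey='anomalous': P(ore) = 0.9·0.9000 / (0.9·0.9000 + 0.8·0.1000) ≈ 0.9101
After a geochemical assay='background': P(ore) = 0.1·0.9101 / (0.1·0.9101 + 0.6·0.0899) ≈ 0.6279
After a geochemical assay='background': P(ore) = 0.1·0.6279 / (0.1·0.6279 + 0.6·0.3721) ≈ 0.2195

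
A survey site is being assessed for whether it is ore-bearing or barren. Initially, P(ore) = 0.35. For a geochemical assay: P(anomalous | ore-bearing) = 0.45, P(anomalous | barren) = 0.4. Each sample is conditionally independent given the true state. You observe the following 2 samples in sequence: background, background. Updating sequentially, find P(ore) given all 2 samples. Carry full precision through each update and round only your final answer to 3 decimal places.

After 'background': P(ore) = 0.55·0.3500 / (0.55·0.3500 + 0.6·0.6500) ≈ 0.3305
After 'background': P(ore) = 0.55·0.3305 / (0.55·0.3305 + 0.6·0.6695) ≈ 0.3115

0.312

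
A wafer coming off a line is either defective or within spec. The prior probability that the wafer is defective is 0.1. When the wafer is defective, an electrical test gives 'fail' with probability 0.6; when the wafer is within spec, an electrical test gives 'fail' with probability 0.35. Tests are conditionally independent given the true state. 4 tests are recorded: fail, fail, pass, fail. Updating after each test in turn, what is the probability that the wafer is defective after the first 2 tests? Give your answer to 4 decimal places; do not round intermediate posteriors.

0.2462

After 'fail': P(defective) = 0.6·0.1000 / (0.6·0.1000 + 0.35·0.9000) ≈ 0.1600
After 'fail': P(defective) = 0.6·0.1600 / (0.6·0.1600 + 0.35·0.8400) ≈ 0.2462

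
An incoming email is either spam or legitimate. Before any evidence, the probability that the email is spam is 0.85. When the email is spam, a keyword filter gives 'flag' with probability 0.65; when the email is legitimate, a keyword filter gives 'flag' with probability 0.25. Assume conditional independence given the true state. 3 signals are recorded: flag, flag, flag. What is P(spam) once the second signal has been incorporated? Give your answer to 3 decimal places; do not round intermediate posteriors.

After 'flag': P(spam) = 0.65·0.8500 / (0.65·0.8500 + 0.25·0.1500) ≈ 0.9364
After 'flag': P(spam) = 0.65·0.9364 / (0.65·0.9364 + 0.25·0.0636) ≈ 0.9746

0.975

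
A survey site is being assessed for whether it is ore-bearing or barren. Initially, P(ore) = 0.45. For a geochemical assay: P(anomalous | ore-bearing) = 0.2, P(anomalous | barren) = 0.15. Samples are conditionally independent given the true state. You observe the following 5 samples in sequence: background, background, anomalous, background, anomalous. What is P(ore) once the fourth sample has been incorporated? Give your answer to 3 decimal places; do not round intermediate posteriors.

0.476

Apply Bayes' rule sequentially, carrying P(ore) forward.
After 'background': P(ore) = 0.8·0.4500 / (0.8·0.4500 + 0.85·0.5500) ≈ 0.4350
After 'background': P(ore) = 0.8·0.4350 / (0.8·0.4350 + 0.85·0.5650) ≈ 0.4202
After 'anomalous': P(ore) = 0.2·0.4202 / (0.2·0.4202 + 0.15·0.5798) ≈ 0.4914
After 'background': P(ore) = 0.8·0.4914 / (0.8·0.4914 + 0.85·0.5086) ≈ 0.4763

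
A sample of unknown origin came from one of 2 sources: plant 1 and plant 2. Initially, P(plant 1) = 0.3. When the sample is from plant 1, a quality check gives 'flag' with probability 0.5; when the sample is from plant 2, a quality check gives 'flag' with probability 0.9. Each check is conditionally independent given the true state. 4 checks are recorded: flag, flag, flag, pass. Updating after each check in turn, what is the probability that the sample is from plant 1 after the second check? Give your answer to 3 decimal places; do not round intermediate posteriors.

After 'flag': P(plant 1) = 0.5·0.3000 / (0.5·0.3000 + 0.9·0.7000) ≈ 0.1923
After 'flag': P(plant 1) = 0.5·0.1923 / (0.5·0.1923 + 0.9·0.8077) ≈ 0.1168

0.117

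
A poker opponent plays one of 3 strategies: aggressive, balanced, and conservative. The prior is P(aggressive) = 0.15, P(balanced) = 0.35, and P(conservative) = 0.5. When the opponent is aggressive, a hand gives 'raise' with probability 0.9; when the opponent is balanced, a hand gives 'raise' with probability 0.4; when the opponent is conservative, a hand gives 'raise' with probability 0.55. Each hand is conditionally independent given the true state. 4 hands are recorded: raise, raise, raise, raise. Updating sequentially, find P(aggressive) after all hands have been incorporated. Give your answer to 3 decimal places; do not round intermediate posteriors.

After 'raise': normaliser = 0.9·0.1500 + 0.4·0.3500 + 0.55·0.5000; P(aggressive) ≈ 0.2455, P(balanced) ≈ 0.2545, P(conservative) ≈ 0.5000
After 'raise': normaliser = 0.9·0.2455 + 0.4·0.2545 + 0.55·0.5000; P(aggressive) ≈ 0.3696, P(balanced) ≈ 0.1703, P(conservative) ≈ 0.4601
After 'raise': normaliser = 0.9·0.3696 + 0.4·0.1703 + 0.55·0.4601; P(aggressive) ≈ 0.5088, P(balanced) ≈ 0.1042, P(conservative) ≈ 0.3870
After 'raise': normaliser = 0.9·0.5088 + 0.4·0.1042 + 0.55·0.3870; P(aggressive) ≈ 0.6427, P(balanced) ≈ 0.0585, P(conservative) ≈ 0.2988

0.643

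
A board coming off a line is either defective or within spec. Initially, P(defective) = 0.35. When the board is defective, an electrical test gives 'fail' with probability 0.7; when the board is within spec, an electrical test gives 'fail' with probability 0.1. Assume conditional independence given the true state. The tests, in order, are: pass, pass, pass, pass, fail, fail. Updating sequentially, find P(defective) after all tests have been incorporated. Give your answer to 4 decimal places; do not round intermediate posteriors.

0.2457

After 'pass': P(defective) = 0.3·0.3500 / (0.3·0.3500 + 0.9·0.6500) ≈ 0.1522
After 'pass': P(defective) = 0.3·0.1522 / (0.3·0.1522 + 0.9·0.8478) ≈ 0.0565
After 'pass': P(defective) = 0.3·0.0565 / (0.3·0.0565 + 0.9·0.9435) ≈ 0.0196
After 'pass': P(defective) = 0.3·0.0196 / (0.3·0.0196 + 0.9·0.9804) ≈ 0.0066
After 'fail': P(defective) = 0.7·0.0066 / (0.7·0.0066 + 0.1·0.9934) ≈ 0.0445
After 'fail': P(defective) = 0.7·0.0445 / (0.7·0.0445 + 0.1·0.9555) ≈ 0.2457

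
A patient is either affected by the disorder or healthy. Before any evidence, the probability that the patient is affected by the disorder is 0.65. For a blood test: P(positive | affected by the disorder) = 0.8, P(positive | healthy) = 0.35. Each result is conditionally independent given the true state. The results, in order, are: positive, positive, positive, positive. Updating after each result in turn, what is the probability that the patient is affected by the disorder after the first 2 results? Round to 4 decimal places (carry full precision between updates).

Each posterior becomes the prior for the next update.
After 'positive': P(affected) = 0.8·0.6500 / (0.8·0.6500 + 0.35·0.3500) ≈ 0.8093
After 'positive': P(affected) = 0.8·0.8093 / (0.8·0.8093 + 0.35·0.1907) ≈ 0.9066

0.9066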